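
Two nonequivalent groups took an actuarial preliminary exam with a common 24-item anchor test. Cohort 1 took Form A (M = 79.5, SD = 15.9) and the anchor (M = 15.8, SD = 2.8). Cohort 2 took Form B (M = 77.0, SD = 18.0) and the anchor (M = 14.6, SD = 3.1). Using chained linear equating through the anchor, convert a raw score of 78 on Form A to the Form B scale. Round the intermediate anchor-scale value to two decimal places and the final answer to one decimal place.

Form A → anchor (Cohort 1): v = (2.8/15.9)(78 − 79.5) + 15.8 = 15.54
anchor → Form B (Cohort 2): y = (18.0/3.1)(15.54 − 14.6) + 77.0 = 82.5

82.5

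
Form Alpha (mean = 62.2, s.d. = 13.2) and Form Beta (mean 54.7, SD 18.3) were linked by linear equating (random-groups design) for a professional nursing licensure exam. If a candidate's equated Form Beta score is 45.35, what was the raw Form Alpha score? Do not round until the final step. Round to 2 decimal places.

55.46

Invert y = (SD_Y/SD_X)(x − M_X) + M_Y:
x = (SD_X/SD_Y)(y − M_Y) + M_X = (13.2/18.3)(45.35 − 54.7) + 62.2
x = 0.721311 × -9.350 + 62.2 = 55.46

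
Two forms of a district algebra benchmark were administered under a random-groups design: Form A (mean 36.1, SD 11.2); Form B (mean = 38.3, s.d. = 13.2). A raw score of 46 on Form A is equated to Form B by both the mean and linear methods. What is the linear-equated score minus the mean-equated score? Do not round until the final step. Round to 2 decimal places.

1.77

Mean-equated: 46 + (38.3 − 36.1) = 48.20
Linear-equated: (13.2/11.2)(46 − 36.1) + 38.3 = 49.968
Difference = 49.968 − 48.20 = 1.77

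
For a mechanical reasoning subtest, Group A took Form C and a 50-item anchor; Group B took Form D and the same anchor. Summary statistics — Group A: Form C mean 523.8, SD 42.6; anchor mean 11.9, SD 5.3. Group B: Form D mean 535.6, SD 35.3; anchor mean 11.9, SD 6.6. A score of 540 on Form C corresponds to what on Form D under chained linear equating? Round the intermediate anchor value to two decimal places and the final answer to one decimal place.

Form C → anchor (Group A): v = (5.3/42.6)(540 − 523.8) + 11.9 = 13.92
anchor → Form D (Group B): y = (35.3/6.6)(13.92 − 11.9) + 535.6 = 546.4

546.4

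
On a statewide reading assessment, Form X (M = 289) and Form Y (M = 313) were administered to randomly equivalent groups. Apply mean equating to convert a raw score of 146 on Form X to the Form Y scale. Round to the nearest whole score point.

170

Mean equating: y = x + (M_Y − M_X) = 146 + (313 − 289) = 170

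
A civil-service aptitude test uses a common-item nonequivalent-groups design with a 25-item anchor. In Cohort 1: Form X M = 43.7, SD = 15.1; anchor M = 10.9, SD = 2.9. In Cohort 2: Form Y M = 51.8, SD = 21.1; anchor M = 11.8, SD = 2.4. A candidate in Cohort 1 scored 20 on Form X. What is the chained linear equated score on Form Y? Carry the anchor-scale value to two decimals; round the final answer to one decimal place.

Form X → anchor (Cohort 1): v = (2.9/15.1)(20 − 43.7) + 10.9 = 6.35
anchor → Form Y (Cohort 2): y = (21.1/2.4)(6.35 − 11.8) + 51.8 = 3.9

3.9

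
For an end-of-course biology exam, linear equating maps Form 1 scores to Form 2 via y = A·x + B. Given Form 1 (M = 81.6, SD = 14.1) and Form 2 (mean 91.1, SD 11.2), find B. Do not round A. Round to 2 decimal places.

A = SD_Y / SD_X = 11.2 / 14.1 = 0.794326
B = M_Y − A·M_X = 91.1 − 0.794326 × 81.6 = 26.28

26.28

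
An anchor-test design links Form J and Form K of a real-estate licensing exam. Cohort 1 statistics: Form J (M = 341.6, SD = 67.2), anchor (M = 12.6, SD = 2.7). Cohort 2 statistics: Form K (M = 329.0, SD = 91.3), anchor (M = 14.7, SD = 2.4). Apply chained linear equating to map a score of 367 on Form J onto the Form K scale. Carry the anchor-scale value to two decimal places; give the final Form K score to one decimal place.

Form J → anchor (Cohort 1): v = (2.7/67.2)(367 − 341.6) + 12.6 = 13.62
anchor → Form K (Cohort 2): y = (91.3/2.4)(13.62 − 14.7) + 329.0 = 287.9

287.9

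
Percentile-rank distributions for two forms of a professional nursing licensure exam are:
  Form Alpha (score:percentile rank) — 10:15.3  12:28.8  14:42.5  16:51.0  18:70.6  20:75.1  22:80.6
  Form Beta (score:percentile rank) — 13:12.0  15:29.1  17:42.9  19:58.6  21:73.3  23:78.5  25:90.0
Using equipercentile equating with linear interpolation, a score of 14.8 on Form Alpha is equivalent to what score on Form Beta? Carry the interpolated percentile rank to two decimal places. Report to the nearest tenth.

PR of 14.8 on Form Alpha: 42.5 + (14.8 − 14)/(16 − 14) × (51.0 − 42.5) = 45.90
On Form Beta, PR 45.90 falls between score 17 (PR 42.9) and 19 (PR 58.6).
Interpolate: 17 + (45.90 − 42.9)/(58.6 − 42.9) × (19 − 17) = 17.4

17.4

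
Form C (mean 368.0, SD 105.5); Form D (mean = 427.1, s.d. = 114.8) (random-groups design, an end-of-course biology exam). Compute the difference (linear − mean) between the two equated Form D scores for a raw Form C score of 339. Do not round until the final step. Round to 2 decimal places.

-2.56

Mean-equated: 339 + (427.1 − 368.0) = 398.10
Linear-equated: (114.8/105.5)(339 − 368.0) + 427.1 = 395.544
Difference = 395.544 − 398.10 = -2.56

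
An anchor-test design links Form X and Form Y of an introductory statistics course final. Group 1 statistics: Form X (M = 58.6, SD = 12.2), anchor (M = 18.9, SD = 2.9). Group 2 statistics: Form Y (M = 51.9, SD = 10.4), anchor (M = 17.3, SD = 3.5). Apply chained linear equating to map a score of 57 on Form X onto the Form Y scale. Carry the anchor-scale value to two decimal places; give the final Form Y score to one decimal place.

55.5

Form X → anchor (Group 1): v = (2.9/12.2)(57 − 58.6) + 18.9 = 18.52
anchor → Form Y (Group 2): y = (10.4/3.5)(18.52 − 17.3) + 51.9 = 55.5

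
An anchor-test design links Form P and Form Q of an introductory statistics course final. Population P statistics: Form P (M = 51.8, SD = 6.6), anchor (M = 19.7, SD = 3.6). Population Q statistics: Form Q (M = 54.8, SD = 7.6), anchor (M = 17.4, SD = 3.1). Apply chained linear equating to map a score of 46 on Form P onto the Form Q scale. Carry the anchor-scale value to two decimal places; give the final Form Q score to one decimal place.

52.7

Form P → anchor (Population P): v = (3.6/6.6)(46 − 51.8) + 19.7 = 16.54
anchor → Form Q (Population Q): y = (7.6/3.1)(16.54 − 17.4) + 54.8 = 52.7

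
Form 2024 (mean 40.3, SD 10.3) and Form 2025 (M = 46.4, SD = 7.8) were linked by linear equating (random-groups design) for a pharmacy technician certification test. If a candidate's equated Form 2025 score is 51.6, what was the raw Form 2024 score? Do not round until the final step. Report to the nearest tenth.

47.2

Invert y = (SD_Y/SD_X)(x − M_X) + M_Y:
x = (SD_X/SD_Y)(y − M_Y) + M_X = (10.3/7.8)(51.6 − 46.4) + 40.3
x = 1.320513 × 5.200 + 40.3 = 47.2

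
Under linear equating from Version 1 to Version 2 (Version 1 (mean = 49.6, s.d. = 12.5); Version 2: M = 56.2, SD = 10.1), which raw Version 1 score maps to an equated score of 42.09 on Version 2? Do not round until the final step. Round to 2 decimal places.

Invert y = (SD_Y/SD_X)(x − M_X) + M_Y:
x = (SD_X/SD_Y)(y − M_Y) + M_X = (12.5/10.1)(42.09 − 56.2) + 49.6
x = 1.237624 × -14.110 + 49.6 = 32.14

32.14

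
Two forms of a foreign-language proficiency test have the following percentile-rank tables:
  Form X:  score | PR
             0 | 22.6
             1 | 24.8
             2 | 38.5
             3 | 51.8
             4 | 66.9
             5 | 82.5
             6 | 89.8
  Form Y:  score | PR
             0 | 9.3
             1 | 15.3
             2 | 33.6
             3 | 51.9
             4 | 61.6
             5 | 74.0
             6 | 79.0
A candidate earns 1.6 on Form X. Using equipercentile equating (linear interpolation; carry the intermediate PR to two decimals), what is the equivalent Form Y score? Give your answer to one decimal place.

2.0

PR of 1.6 on Form X: 24.8 + (1.6 − 1)/(2 − 1) × (38.5 − 24.8) = 33.02
On Form Y, PR 33.02 falls between score 1 (PR 15.3) and 2 (PR 33.6).
Interpolate: 1 + (33.02 − 15.3)/(33.6 − 15.3) × (2 − 1) = 2.0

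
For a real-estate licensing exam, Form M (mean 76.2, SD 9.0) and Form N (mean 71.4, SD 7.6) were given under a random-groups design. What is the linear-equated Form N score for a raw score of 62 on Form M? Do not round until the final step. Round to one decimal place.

Linear equating: y = (SD_Y/SD_X)(x − M_X) + M_Y
y = (7.6/9.0)(62 − 76.2) + 71.4
y = 0.844444 × -14.2 + 71.4 = -11.9911 + 71.4 = 59.4

59.4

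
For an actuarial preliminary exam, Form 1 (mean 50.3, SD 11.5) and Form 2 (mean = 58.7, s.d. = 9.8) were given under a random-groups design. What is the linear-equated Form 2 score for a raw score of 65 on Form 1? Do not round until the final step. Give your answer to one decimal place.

Linear equating: y = (SD_Y/SD_X)(x − M_X) + M_Y
y = (9.8/11.5)(65 − 50.3) + 58.7
y = 0.852174 × 14.7 + 58.7 = 12.5270 + 58.7 = 71.2

71.2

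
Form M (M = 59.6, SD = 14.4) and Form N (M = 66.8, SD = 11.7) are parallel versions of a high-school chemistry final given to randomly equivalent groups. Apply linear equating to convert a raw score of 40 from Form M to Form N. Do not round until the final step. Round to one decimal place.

Linear equating: y = (SD_Y/SD_X)(x − M_X) + M_Y
y = (11.7/14.4)(40 − 59.6) + 66.8
y = 0.812500 × -19.6 + 66.8 = -15.9250 + 66.8 = 50.9

50.9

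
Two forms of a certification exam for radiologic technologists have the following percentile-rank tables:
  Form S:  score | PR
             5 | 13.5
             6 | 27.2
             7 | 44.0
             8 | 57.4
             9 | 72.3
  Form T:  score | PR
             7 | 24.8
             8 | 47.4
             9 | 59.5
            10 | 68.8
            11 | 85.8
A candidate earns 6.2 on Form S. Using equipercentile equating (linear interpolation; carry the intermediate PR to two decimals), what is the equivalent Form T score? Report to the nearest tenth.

7.3

PR of 6.2 on Form S: 27.2 + (6.2 − 6)/(7 − 6) × (44.0 − 27.2) = 30.56
On Form T, PR 30.56 falls between score 7 (PR 24.8) and 8 (PR 47.4).
Interpolate: 7 + (30.56 − 24.8)/(47.4 − 24.8) × (8 − 7) = 7.3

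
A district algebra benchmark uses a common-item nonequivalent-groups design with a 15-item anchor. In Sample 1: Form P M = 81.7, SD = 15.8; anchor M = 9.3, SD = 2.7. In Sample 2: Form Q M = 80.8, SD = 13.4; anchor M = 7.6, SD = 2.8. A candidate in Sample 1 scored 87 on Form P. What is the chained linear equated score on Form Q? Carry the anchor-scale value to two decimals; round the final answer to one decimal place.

93.3

Form P → anchor (Sample 1): v = (2.7/15.8)(87 − 81.7) + 9.3 = 10.21
anchor → Form Q (Sample 2): y = (13.4/2.8)(10.21 − 7.6) + 80.8 = 93.3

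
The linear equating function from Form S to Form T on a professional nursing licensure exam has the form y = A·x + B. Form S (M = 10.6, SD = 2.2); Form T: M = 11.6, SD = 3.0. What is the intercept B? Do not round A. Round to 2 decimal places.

A = SD_Y / SD_X = 3.0 / 2.2 = 1.363636
B = M_Y − A·M_X = 11.6 − 1.363636 × 10.6 = -2.85

-2.85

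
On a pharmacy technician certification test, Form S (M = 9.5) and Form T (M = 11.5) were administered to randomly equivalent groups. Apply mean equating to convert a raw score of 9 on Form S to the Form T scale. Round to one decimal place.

Mean equating: y = x + (M_Y − M_X) = 9 + (11.5 − 9.5) = 11.0

11.0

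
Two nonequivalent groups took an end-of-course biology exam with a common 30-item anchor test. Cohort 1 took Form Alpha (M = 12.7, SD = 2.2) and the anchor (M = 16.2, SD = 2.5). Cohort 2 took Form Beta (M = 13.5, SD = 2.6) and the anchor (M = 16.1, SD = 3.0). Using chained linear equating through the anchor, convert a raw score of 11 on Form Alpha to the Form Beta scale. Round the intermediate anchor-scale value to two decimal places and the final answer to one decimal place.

Form Alpha → anchor (Cohort 1): v = (2.5/2.2)(11 − 12.7) + 16.2 = 14.27
anchor → Form Beta (Cohort 2): y = (2.6/3.0)(14.27 − 16.1) + 13.5 = 11.9

11.9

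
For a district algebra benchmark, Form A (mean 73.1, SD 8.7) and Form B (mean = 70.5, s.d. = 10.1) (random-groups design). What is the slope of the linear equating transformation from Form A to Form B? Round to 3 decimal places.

A = SD_Y / SD_X = 10.1 / 8.7 = 1.161

1.161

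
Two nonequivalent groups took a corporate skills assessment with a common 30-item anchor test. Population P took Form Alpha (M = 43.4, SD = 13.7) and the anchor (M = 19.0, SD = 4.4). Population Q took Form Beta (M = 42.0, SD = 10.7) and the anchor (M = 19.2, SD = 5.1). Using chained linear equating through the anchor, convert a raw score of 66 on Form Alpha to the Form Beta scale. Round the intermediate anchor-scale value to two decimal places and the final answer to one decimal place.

Form Alpha → anchor (Population P): v = (4.4/13.7)(66 − 43.4) + 19.0 = 26.26
anchor → Form Beta (Population Q): y = (10.7/5.1)(26.26 − 19.2) + 42.0 = 56.8

56.8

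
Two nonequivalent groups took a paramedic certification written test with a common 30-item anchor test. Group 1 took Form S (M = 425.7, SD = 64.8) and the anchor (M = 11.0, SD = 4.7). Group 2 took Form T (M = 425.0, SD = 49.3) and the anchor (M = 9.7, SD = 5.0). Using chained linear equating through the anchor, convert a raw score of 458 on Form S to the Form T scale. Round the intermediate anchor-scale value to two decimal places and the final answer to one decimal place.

Form S → anchor (Group 1): v = (4.7/64.8)(458 − 425.7) + 11.0 = 13.34
anchor → Form T (Group 2): y = (49.3/5.0)(13.34 − 9.7) + 425.0 = 460.9

460.9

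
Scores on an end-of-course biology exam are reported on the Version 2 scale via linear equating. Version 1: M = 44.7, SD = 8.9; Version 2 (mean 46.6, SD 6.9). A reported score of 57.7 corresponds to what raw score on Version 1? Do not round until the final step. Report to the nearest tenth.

Invert y = (SD_Y/SD_X)(x − M_X) + M_Y:
x = (SD_X/SD_Y)(y − M_Y) + M_X = (8.9/6.9)(57.7 − 46.6) + 44.7
x = 1.289855 × 11.100 + 44.7 = 59.0

59.0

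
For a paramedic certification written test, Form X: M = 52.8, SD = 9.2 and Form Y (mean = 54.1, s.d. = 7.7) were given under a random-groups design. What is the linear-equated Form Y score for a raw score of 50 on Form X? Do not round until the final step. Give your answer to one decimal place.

51.8

Linear equating: y = (SD_Y/SD_X)(x − M_X) + M_Y
y = (7.7/9.2)(50 − 52.8) + 54.1
y = 0.836957 × -2.8 + 54.1 = -2.3435 + 54.1 = 51.8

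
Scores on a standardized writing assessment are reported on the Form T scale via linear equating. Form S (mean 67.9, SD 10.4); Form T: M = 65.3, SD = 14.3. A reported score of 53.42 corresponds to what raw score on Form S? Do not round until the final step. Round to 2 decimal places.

Invert y = (SD_Y/SD_X)(x − M_X) + M_Y:
x = (SD_X/SD_Y)(y − M_Y) + M_X = (10.4/14.3)(53.42 − 65.3) + 67.9
x = 0.727273 × -11.880 + 67.9 = 59.26

59.26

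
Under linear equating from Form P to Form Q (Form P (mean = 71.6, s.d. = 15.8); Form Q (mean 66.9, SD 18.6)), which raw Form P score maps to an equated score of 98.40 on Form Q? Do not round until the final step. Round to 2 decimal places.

98.36

Invert y = (SD_Y/SD_X)(x − M_X) + M_Y:
x = (SD_X/SD_Y)(y − M_Y) + M_X = (15.8/18.6)(98.40 − 66.9) + 71.6
x = 0.849462 × 31.500 + 71.6 = 98.36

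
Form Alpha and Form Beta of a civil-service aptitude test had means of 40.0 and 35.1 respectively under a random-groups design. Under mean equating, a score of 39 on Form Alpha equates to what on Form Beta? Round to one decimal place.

Mean equating: y = x + (M_Y − M_X) = 39 + (35.1 − 40.0) = 34.1

34.1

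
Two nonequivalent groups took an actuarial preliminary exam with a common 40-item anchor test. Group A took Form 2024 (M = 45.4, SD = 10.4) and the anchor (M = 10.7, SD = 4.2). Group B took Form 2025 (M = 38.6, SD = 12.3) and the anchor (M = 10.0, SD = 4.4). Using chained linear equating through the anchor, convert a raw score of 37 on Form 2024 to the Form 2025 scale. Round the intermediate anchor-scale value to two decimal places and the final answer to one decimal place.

Form 2024 → anchor (Group A): v = (4.2/10.4)(37 − 45.4) + 10.7 = 7.31
anchor → Form 2025 (Group B): y = (12.3/4.4)(7.31 − 10.0) + 38.6 = 31.1

31.1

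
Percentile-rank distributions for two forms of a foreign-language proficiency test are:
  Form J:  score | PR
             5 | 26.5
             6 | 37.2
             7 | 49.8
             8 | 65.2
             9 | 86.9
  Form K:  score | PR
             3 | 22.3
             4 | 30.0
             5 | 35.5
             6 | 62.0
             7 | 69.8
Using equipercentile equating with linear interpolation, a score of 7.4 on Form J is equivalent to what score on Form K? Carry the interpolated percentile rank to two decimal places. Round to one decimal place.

5.8

PR of 7.4 on Form J: 49.8 + (7.4 − 7)/(8 − 7) × (65.2 − 49.8) = 55.96
On Form K, PR 55.96 falls between score 5 (PR 35.5) and 6 (PR 62.0).
Interpolate: 5 + (55.96 − 35.5)/(62.0 − 35.5) × (6 − 5) = 5.8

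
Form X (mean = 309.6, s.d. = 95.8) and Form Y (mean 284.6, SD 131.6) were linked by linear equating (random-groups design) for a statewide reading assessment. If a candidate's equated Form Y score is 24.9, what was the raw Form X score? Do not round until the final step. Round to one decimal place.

120.5

Invert y = (SD_Y/SD_X)(x − M_X) + M_Y:
x = (SD_X/SD_Y)(y − M_Y) + M_X = (95.8/131.6)(24.9 − 284.6) + 309.6
x = 0.727964 × -259.700 + 309.6 = 120.5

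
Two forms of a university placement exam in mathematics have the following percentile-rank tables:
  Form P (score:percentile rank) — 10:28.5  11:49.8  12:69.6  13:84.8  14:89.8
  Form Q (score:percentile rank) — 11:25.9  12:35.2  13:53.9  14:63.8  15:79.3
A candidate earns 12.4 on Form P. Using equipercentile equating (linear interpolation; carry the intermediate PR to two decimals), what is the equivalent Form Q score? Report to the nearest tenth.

PR of 12.4 on Form P: 69.6 + (12.4 − 12)/(13 − 12) × (84.8 − 69.6) = 75.68
On Form Q, PR 75.68 falls between score 14 (PR 63.8) and 15 (PR 79.3).
Interpolate: 14 + (75.68 − 63.8)/(79.3 − 63.8) × (15 − 14) = 14.8

14.8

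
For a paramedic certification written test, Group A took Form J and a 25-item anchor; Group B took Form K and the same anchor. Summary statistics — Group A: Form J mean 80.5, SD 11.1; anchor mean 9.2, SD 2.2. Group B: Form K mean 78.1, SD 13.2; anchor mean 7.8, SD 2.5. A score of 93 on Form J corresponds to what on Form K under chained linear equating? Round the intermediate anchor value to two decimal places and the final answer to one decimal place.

98.6

Form J → anchor (Group A): v = (2.2/11.1)(93 − 80.5) + 9.2 = 11.68
anchor → Form K (Group B): y = (13.2/2.5)(11.68 − 7.8) + 78.1 = 98.6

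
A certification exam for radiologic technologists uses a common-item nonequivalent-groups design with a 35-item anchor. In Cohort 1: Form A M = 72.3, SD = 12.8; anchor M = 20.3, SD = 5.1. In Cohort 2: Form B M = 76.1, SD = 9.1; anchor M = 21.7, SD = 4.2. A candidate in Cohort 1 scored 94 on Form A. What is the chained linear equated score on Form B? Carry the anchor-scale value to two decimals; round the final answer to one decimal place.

91.8

Form A → anchor (Cohort 1): v = (5.1/12.8)(94 − 72.3) + 20.3 = 28.95
anchor → Form B (Cohort 2): y = (9.1/4.2)(28.95 − 21.7) + 76.1 = 91.8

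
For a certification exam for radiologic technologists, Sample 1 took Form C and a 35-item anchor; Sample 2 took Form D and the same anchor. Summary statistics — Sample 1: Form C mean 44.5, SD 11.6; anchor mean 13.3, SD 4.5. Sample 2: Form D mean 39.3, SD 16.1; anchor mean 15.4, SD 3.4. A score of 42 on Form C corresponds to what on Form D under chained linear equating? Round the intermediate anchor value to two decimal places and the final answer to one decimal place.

24.8

Form C → anchor (Sample 1): v = (4.5/11.6)(42 − 44.5) + 13.3 = 12.33
anchor → Form D (Sample 2): y = (16.1/3.4)(12.33 − 15.4) + 39.3 = 24.8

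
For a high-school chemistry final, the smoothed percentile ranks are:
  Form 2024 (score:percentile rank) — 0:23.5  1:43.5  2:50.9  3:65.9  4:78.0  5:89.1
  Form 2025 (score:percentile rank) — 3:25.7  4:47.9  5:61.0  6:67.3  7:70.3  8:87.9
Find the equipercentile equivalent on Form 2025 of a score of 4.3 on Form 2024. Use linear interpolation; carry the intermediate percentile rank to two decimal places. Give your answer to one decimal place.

PR of 4.3 on Form 2024: 78.0 + (4.3 − 4)/(5 − 4) × (89.1 − 78.0) = 81.33
On Form 2025, PR 81.33 falls between score 7 (PR 70.3) and 8 (PR 87.9).
Interpolate: 7 + (81.33 − 70.3)/(87.9 − 70.3) × (8 − 7) = 7.6

7.6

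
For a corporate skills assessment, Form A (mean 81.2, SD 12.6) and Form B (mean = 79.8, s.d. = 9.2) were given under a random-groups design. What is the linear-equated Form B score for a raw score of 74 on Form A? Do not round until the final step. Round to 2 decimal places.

74.54

Linear equating: y = (SD_Y/SD_X)(x − M_X) + M_Y
y = (9.2/12.6)(74 − 81.2) + 79.8
y = 0.730159 × -7.2 + 79.8 = -5.2571 + 79.8 = 74.54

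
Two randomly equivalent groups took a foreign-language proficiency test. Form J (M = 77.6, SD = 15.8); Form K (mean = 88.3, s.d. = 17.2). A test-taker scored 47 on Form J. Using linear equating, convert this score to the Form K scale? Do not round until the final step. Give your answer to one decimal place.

Linear equating: y = (SD_Y/SD_X)(x − M_X) + M_Y
y = (17.2/15.8)(47 − 77.6) + 88.3
y = 1.088608 × -30.6 + 88.3 = -33.3114 + 88.3 = 55.0

55.0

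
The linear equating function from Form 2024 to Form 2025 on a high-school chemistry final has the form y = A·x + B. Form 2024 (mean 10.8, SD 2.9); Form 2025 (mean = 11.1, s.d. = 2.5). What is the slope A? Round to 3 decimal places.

A = SD_Y / SD_X = 2.5 / 2.9 = 0.862

0.862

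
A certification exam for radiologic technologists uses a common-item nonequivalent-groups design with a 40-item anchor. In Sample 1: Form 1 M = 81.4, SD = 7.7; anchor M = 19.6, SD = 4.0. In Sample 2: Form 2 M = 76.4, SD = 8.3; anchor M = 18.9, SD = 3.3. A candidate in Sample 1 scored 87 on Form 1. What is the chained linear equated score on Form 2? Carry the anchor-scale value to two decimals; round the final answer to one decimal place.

85.5

Form 1 → anchor (Sample 1): v = (4.0/7.7)(87 − 81.4) + 19.6 = 22.51
anchor → Form 2 (Sample 2): y = (8.3/3.3)(22.51 − 18.9) + 76.4 = 85.5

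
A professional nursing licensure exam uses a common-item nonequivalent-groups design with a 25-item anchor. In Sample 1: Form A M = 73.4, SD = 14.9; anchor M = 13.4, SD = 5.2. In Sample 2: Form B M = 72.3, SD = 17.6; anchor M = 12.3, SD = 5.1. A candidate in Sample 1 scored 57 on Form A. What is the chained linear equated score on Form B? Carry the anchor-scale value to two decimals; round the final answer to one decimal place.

56.4

Form A → anchor (Sample 1): v = (5.2/14.9)(57 − 73.4) + 13.4 = 7.68
anchor → Form B (Sample 2): y = (17.6/5.1)(7.68 − 12.3) + 72.3 = 56.4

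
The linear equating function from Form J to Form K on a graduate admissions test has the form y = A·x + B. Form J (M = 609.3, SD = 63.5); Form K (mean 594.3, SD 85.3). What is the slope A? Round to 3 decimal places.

A = SD_Y / SD_X = 85.3 / 63.5 = 1.343

1.343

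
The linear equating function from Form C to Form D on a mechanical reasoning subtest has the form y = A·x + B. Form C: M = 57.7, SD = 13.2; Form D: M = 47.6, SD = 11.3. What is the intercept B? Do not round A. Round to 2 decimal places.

-1.79

A = SD_Y / SD_X = 11.3 / 13.2 = 0.856061
B = M_Y − A·M_X = 47.6 − 0.856061 × 57.7 = -1.79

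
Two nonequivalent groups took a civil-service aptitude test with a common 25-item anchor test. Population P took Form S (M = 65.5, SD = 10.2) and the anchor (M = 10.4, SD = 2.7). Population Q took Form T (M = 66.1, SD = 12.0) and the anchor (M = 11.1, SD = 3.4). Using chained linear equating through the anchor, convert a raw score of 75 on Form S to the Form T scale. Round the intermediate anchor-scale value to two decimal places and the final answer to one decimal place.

Form S → anchor (Population P): v = (2.7/10.2)(75 − 65.5) + 10.4 = 12.91
anchor → Form T (Population Q): y = (12.0/3.4)(12.91 − 11.1) + 66.1 = 72.5

72.5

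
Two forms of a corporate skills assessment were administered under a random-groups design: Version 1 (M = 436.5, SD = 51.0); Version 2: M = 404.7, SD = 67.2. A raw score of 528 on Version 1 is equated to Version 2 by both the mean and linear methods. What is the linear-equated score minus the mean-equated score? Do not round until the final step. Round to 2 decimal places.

Mean-equated: 528 + (404.7 − 436.5) = 496.20
Linear-equated: (67.2/51.0)(528 − 436.5) + 404.7 = 525.265
Difference = 525.265 − 496.20 = 29.06

29.06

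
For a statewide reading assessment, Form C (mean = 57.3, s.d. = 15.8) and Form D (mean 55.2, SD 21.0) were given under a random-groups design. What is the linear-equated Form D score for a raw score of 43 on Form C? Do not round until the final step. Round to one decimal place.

Linear equating: y = (SD_Y/SD_X)(x − M_X) + M_Y
y = (21.0/15.8)(43 − 57.3) + 55.2
y = 1.329114 × -14.3 + 55.2 = -19.0063 + 55.2 = 36.2

36.2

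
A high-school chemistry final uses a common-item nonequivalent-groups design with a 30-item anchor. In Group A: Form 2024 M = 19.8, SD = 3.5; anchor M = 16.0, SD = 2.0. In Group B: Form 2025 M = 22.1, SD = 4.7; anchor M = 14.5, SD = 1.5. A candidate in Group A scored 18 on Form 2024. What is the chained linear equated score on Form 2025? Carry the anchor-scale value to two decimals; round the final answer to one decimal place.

23.6

Form 2024 → anchor (Group A): v = (2.0/3.5)(18 − 19.8) + 16.0 = 14.97
anchor → Form 2025 (Group B): y = (4.7/1.5)(14.97 − 14.5) + 22.1 = 23.6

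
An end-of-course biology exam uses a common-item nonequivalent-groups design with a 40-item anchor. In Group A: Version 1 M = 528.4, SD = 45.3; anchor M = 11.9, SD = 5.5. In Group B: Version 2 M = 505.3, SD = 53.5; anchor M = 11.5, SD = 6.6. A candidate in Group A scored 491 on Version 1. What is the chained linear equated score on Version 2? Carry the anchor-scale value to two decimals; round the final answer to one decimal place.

471.7

Version 1 → anchor (Group A): v = (5.5/45.3)(491 − 528.4) + 11.9 = 7.36
anchor → Version 2 (Group B): y = (53.5/6.6)(7.36 − 11.5) + 505.3 = 471.7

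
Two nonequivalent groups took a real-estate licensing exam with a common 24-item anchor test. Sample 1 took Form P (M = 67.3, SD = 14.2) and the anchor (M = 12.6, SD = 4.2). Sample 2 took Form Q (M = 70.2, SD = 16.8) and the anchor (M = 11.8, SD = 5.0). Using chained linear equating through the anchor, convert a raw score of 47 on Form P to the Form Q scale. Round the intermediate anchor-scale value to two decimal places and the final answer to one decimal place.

Form P → anchor (Sample 1): v = (4.2/14.2)(47 − 67.3) + 12.6 = 6.60
anchor → Form Q (Sample 2): y = (16.8/5.0)(6.60 − 11.8) + 70.2 = 52.7

52.7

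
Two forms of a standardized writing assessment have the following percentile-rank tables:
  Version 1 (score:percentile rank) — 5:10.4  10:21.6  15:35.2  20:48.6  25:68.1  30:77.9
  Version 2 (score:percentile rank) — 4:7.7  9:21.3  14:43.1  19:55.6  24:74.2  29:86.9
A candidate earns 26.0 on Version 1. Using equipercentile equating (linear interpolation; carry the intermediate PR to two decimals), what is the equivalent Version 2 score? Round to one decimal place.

PR of 26.0 on Version 1: 68.1 + (26.0 − 25)/(30 − 25) × (77.9 − 68.1) = 70.06
On Version 2, PR 70.06 falls between score 19 (PR 55.6) and 24 (PR 74.2).
Interpolate: 19 + (70.06 − 55.6)/(74.2 − 55.6) × (24 − 19) = 22.9

22.9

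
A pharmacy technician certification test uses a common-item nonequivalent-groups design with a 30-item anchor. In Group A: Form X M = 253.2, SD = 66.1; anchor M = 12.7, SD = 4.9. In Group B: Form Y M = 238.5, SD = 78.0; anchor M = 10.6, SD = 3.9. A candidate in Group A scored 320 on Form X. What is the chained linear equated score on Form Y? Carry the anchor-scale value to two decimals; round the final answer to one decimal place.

Form X → anchor (Group A): v = (4.9/66.1)(320 − 253.2) + 12.7 = 17.65
anchor → Form Y (Group B): y = (78.0/3.9)(17.65 − 10.6) + 238.5 = 379.5

379.5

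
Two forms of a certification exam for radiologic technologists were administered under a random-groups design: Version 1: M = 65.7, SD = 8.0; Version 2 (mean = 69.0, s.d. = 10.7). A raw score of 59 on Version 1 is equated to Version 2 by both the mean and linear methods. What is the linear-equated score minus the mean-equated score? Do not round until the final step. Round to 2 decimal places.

-2.26

Mean-equated: 59 + (69.0 − 65.7) = 62.30
Linear-equated: (10.7/8.0)(59 − 65.7) + 69.0 = 60.039
Difference = 60.039 − 62.30 = -2.26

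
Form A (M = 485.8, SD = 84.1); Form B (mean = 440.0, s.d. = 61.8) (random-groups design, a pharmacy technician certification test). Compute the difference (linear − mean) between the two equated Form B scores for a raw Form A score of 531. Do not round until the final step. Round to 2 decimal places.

-11.99

Mean-equated: 531 + (440.0 − 485.8) = 485.20
Linear-equated: (61.8/84.1)(531 − 485.8) + 440.0 = 473.215
Difference = 473.215 − 485.20 = -11.99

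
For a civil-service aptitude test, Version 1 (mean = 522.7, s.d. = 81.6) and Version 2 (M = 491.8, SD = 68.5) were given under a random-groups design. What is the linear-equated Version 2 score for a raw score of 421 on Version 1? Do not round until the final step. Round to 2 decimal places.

406.43

Linear equating: y = (SD_Y/SD_X)(x − M_X) + M_Y
y = (68.5/81.6)(421 − 522.7) + 491.8
y = 0.839461 × -101.7 + 491.8 = -85.3732 + 491.8 = 406.43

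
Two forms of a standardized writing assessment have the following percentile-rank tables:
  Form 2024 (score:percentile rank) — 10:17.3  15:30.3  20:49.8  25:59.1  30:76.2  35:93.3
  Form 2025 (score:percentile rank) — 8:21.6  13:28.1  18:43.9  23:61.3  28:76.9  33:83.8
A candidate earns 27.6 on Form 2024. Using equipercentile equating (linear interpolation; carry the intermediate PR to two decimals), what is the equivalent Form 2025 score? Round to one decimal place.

PR of 27.6 on Form 2024: 59.1 + (27.6 − 25)/(30 − 25) × (76.2 − 59.1) = 67.99
On Form 2025, PR 67.99 falls between score 23 (PR 61.3) and 28 (PR 76.9).
Interpolate: 23 + (67.99 − 61.3)/(76.9 − 61.3) × (28 − 23) = 25.1

25.1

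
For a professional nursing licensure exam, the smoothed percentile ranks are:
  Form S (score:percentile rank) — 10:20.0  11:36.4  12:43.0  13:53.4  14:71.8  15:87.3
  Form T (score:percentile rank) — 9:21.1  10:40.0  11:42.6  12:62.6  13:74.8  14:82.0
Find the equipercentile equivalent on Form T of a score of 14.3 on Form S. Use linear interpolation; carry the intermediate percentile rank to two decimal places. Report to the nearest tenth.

PR of 14.3 on Form S: 71.8 + (14.3 − 14)/(15 − 14) × (87.3 − 71.8) = 76.45
On Form T, PR 76.45 falls between score 13 (PR 74.8) and 14 (PR 82.0).
Interpolate: 13 + (76.45 − 74.8)/(82.0 − 74.8) × (14 − 13) = 13.2

13.2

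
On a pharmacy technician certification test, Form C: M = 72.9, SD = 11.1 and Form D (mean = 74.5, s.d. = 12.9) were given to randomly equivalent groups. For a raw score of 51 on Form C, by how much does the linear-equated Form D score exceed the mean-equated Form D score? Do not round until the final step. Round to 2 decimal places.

Mean-equated: 51 + (74.5 − 72.9) = 52.60
Linear-equated: (12.9/11.1)(51 − 72.9) + 74.5 = 49.049
Difference = 49.049 − 52.60 = -3.55

-3.55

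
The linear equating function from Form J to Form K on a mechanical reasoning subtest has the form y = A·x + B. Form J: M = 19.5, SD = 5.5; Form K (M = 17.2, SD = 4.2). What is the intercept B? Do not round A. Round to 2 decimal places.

A = SD_Y / SD_X = 4.2 / 5.5 = 0.763636
B = M_Y − A·M_X = 17.2 − 0.763636 × 19.5 = 2.31

2.31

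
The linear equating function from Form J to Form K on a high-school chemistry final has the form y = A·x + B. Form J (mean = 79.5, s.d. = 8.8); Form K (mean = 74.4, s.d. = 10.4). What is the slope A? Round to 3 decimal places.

A = SD_Y / SD_X = 10.4 / 8.8 = 1.182

1.182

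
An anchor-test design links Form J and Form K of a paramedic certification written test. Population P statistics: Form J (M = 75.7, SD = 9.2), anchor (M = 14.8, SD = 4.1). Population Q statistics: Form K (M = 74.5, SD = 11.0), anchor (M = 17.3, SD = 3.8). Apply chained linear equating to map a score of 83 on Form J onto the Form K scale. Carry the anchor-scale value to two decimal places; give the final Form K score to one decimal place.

Form J → anchor (Population P): v = (4.1/9.2)(83 − 75.7) + 14.8 = 18.05
anchor → Form K (Population Q): y = (11.0/3.8)(18.05 − 17.3) + 74.5 = 76.7

76.7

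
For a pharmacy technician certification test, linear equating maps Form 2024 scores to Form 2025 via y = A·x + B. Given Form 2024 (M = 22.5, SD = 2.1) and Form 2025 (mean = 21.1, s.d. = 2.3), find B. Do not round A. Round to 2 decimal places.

-3.54

A = SD_Y / SD_X = 2.3 / 2.1 = 1.095238
B = M_Y − A·M_X = 21.1 − 1.095238 × 22.5 = -3.54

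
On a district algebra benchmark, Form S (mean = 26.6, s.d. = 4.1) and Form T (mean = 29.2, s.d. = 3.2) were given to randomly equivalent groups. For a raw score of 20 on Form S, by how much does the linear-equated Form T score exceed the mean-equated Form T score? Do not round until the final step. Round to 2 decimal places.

Mean-equated: 20 + (29.2 − 26.6) = 22.60
Linear-equated: (3.2/4.1)(20 − 26.6) + 29.2 = 24.049
Difference = 24.049 − 22.60 = 1.45

1.45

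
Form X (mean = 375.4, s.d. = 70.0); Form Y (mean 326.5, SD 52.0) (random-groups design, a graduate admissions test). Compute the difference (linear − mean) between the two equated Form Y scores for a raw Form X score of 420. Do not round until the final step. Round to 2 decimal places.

-11.47

Mean-equated: 420 + (326.5 − 375.4) = 371.10
Linear-equated: (52.0/70.0)(420 − 375.4) + 326.5 = 359.631
Difference = 359.631 − 371.10 = -11.47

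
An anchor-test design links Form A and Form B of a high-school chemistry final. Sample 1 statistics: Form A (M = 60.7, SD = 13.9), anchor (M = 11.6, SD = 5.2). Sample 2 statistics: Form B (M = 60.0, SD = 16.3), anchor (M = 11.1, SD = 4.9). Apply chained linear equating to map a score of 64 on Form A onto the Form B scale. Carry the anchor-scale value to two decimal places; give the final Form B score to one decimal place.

65.8

Form A → anchor (Sample 1): v = (5.2/13.9)(64 − 60.7) + 11.6 = 12.83
anchor → Form B (Sample 2): y = (16.3/4.9)(12.83 − 11.1) + 60.0 = 65.8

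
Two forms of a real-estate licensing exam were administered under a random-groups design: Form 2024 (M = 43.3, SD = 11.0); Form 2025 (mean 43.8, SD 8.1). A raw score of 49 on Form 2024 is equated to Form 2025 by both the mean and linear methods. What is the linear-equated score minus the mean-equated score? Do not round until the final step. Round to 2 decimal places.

Mean-equated: 49 + (43.8 − 43.3) = 49.50
Linear-equated: (8.1/11.0)(49 − 43.3) + 43.8 = 47.997
Difference = 47.997 − 49.50 = -1.50

-1.50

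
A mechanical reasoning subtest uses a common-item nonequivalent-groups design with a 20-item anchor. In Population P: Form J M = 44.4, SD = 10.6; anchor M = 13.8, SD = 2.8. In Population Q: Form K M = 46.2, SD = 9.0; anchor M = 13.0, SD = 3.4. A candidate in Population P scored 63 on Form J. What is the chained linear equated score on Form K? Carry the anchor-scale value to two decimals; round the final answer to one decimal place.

61.3

Form J → anchor (Population P): v = (2.8/10.6)(63 − 44.4) + 13.8 = 18.71
anchor → Form K (Population Q): y = (9.0/3.4)(18.71 − 13.0) + 46.2 = 61.3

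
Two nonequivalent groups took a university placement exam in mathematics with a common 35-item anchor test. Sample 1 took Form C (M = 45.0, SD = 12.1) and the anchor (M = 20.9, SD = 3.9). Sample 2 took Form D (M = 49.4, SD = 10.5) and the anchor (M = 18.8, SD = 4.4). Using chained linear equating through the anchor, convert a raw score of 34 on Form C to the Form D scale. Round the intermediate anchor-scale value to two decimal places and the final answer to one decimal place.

Form C → anchor (Sample 1): v = (3.9/12.1)(34 − 45.0) + 20.9 = 17.35
anchor → Form D (Sample 2): y = (10.5/4.4)(17.35 − 18.8) + 49.4 = 45.9

45.9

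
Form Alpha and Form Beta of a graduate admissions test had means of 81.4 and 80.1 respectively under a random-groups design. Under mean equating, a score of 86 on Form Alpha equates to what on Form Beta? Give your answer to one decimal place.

Mean equating: y = x + (M_Y − M_X) = 86 + (80.1 − 81.4) = 84.7

84.7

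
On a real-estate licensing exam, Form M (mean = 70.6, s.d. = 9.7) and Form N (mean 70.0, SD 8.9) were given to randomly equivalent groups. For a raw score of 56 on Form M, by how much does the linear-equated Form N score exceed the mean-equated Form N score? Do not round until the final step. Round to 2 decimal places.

Mean-equated: 56 + (70.0 − 70.6) = 55.40
Linear-equated: (8.9/9.7)(56 − 70.6) + 70.0 = 56.604
Difference = 56.604 − 55.40 = 1.20

1.20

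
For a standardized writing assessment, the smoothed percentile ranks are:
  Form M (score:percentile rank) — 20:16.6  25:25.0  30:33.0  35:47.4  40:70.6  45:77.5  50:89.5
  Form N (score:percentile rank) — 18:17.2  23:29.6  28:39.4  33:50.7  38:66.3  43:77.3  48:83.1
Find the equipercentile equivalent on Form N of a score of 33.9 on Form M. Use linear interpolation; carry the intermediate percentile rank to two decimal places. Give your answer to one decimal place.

PR of 33.9 on Form M: 33.0 + (33.9 − 30)/(35 − 30) × (47.4 − 33.0) = 44.23
On Form N, PR 44.23 falls between score 28 (PR 39.4) and 33 (PR 50.7).
Interpolate: 28 + (44.23 − 39.4)/(50.7 − 39.4) × (33 − 28) = 30.1

30.1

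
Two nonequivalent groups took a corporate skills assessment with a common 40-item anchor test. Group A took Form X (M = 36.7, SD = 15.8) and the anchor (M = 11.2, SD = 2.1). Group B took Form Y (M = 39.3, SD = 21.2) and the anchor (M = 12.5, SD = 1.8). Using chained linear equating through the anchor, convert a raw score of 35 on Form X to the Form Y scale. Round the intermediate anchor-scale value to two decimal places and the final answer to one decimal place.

Form X → anchor (Group A): v = (2.1/15.8)(35 − 36.7) + 11.2 = 10.97
anchor → Form Y (Group B): y = (21.2/1.8)(10.97 − 12.5) + 39.3 = 21.3

21.3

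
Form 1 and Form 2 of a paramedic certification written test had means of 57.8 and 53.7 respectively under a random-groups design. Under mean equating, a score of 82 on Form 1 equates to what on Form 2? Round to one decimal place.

Mean equating: y = x + (M_Y − M_X) = 82 + (53.7 − 57.8) = 77.9

77.9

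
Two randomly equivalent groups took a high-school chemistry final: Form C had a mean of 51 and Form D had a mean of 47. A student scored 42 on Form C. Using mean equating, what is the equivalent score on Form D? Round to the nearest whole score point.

38

Mean equating: y = x + (M_Y − M_X) = 42 + (47 − 51) = 38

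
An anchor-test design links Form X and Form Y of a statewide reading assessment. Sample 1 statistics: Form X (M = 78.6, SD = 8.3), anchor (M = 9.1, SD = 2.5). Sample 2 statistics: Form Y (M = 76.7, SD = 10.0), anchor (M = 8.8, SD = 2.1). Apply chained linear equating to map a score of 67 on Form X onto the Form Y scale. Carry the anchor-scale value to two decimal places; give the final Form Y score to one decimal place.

61.5

Form X → anchor (Sample 1): v = (2.5/8.3)(67 − 78.6) + 9.1 = 5.61
anchor → Form Y (Sample 2): y = (10.0/2.1)(5.61 − 8.8) + 76.7 = 61.5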